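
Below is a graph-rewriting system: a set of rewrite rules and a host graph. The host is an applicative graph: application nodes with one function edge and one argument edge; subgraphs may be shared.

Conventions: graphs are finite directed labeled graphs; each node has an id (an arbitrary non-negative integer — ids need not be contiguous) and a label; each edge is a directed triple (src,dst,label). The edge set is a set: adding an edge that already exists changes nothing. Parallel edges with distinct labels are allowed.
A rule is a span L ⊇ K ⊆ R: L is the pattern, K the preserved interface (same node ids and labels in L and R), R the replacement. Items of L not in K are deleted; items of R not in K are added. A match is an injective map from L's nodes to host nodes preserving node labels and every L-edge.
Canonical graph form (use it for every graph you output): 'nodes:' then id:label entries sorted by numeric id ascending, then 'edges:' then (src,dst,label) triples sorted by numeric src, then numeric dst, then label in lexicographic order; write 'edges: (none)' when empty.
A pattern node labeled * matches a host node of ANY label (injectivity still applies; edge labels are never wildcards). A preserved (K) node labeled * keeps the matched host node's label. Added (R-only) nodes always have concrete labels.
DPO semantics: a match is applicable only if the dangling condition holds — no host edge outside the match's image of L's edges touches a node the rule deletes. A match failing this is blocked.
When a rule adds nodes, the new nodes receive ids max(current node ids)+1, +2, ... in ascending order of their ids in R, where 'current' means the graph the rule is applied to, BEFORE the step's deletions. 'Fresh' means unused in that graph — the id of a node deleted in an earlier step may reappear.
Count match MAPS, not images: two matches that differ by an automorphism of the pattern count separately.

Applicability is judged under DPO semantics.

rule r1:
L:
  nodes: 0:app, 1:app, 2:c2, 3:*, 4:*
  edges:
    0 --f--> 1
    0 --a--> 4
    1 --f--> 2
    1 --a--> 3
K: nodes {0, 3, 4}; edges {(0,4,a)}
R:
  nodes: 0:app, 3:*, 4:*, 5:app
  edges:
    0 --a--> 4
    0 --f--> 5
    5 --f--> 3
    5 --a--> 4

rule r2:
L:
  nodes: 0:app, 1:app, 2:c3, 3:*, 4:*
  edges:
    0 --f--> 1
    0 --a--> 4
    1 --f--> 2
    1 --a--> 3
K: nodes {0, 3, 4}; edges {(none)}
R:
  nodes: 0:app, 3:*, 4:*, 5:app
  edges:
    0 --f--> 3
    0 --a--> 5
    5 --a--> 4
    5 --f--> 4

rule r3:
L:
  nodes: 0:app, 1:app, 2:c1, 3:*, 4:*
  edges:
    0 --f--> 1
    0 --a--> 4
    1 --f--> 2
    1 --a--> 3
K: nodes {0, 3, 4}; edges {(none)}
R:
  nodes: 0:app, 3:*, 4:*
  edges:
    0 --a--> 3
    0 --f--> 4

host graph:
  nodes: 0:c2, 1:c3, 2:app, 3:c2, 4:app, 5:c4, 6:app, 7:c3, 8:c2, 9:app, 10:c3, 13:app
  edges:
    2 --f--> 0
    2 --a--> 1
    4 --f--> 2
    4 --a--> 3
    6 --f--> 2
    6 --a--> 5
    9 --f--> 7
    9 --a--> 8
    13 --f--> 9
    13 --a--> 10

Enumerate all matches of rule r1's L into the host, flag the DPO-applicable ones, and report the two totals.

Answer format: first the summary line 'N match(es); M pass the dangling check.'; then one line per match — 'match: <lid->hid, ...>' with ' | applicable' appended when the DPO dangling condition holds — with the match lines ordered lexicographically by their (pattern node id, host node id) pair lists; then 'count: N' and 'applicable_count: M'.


2 match(es); 0 pass the dangling check.
match: 0->4, 1->2, 2->0, 3->1, 4->3
match: 0->6, 1->2, 2->0, 3->1, 4->5
count: 2
applicable_count: 0


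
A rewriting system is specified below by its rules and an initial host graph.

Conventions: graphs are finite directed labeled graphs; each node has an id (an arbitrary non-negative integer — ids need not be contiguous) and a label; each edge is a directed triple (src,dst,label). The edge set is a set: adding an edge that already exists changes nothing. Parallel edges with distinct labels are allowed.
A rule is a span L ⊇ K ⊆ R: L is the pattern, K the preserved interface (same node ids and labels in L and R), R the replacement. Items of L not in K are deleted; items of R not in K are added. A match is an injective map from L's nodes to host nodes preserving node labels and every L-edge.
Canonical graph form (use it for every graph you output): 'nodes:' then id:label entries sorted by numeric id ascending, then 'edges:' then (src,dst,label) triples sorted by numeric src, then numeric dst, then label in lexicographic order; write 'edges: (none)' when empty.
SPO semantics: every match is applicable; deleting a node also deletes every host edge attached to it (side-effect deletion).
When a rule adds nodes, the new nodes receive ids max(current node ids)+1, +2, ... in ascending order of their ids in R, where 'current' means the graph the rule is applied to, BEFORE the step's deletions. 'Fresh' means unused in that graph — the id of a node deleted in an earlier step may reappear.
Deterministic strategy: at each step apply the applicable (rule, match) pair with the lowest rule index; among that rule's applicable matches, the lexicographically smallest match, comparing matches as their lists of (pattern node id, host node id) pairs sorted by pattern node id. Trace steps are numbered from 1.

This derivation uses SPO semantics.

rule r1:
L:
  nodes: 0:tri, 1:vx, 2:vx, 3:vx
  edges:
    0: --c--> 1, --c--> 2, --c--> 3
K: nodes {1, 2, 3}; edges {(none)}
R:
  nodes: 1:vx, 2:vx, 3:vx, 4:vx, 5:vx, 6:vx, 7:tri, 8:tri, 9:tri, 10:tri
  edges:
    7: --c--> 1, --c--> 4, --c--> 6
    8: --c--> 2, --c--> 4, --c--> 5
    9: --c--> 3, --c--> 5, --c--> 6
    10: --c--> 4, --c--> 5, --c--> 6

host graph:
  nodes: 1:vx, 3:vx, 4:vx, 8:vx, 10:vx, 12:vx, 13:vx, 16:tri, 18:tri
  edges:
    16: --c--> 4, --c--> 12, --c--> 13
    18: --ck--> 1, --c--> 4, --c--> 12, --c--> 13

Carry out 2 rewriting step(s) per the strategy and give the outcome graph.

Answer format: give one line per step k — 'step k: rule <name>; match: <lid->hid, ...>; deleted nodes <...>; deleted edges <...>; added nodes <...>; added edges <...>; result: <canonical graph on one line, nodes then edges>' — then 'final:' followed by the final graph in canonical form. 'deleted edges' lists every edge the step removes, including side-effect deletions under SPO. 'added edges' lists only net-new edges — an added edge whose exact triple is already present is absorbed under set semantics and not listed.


step 1: rule r1; match: 0->16, 1->4, 2->12, 3->13; deleted nodes 16; deleted edges (16,4,c); (16,12,c); (16,13,c); added nodes 19, 20, 21, 22, 23, 24, 25; added edges (22,4,c); (22,19,c); (22,21,c); (23,12,c); (23,19,c); (23,20,c); (24,13,c); (24,20,c); (24,21,c); (25,19,c); (25,20,c); (25,21,c); result: nodes: 1:vx, 3:vx, 4:vx, 8:vx, 10:vx, 12:vx, 13:vx, 18:tri, 19:vx, 20:vx, 21:vx, 22:tri, 23:tri, 24:tri, 25:tri edges: (18,1,ck); (18,4,c); (18,12,c); (18,13,c); (22,4,c); (22,19,c); (22,21,c); (23,12,c); (23,19,c); (23,20,c); (24,13,c); (24,20,c); (24,21,c); (25,19,c); (25,20,c); (25,21,c)
step 2: rule r1; match: 0->18, 1->4, 2->12, 3->13; deleted nodes 18; deleted edges (18,1,ck); (18,4,c); (18,12,c); (18,13,c); added nodes 26, 27, 28, 29, 30, 31, 32; added edges (29,4,c); (29,26,c); (29,28,c); (30,12,c); (30,26,c); (30,27,c); (31,13,c); (31,27,c); (31,28,c); (32,26,c); (32,27,c); (32,28,c); result: nodes: 1:vx, 3:vx, 4:vx, 8:vx, 10:vx, 12:vx, 13:vx, 19:vx, 20:vx, 21:vx, 22:tri, 23:tri, 24:tri, 25:tri, 26:vx, 27:vx, 28:vx, 29:tri, 30:tri, 31:tri, 32:tri edges: (22,4,c); (22,19,c); (22,21,c); (23,12,c); (23,19,c); (23,20,c); (24,13,c); (24,20,c); (24,21,c); (25,19,c); (25,20,c); (25,21,c); (29,4,c); (29,26,c); (29,28,c); (30,12,c); (30,26,c); (30,27,c); (31,13,c); (31,27,c); (31,28,c); (32,26,c); (32,27,c); (32,28,c)
final:
nodes: 1:vx, 3:vx, 4:vx, 8:vx, 10:vx, 12:vx, 13:vx, 19:vx, 20:vx, 21:vx, 22:tri, 23:tri, 24:tri, 25:tri, 26:vx, 27:vx, 28:vx, 29:tri, 30:tri, 31:tri, 32:tri
edges: (22,4,c); (22,19,c); (22,21,c); (23,12,c); (23,19,c); (23,20,c); (24,13,c); (24,20,c); (24,21,c); (25,19,c); (25,20,c); (25,21,c); (29,4,c); (29,26,c); (29,28,c); (30,12,c); (30,26,c); (30,27,c); (31,13,c); (31,27,c); (31,28,c); (32,26,c); (32,27,c); (32,28,c)


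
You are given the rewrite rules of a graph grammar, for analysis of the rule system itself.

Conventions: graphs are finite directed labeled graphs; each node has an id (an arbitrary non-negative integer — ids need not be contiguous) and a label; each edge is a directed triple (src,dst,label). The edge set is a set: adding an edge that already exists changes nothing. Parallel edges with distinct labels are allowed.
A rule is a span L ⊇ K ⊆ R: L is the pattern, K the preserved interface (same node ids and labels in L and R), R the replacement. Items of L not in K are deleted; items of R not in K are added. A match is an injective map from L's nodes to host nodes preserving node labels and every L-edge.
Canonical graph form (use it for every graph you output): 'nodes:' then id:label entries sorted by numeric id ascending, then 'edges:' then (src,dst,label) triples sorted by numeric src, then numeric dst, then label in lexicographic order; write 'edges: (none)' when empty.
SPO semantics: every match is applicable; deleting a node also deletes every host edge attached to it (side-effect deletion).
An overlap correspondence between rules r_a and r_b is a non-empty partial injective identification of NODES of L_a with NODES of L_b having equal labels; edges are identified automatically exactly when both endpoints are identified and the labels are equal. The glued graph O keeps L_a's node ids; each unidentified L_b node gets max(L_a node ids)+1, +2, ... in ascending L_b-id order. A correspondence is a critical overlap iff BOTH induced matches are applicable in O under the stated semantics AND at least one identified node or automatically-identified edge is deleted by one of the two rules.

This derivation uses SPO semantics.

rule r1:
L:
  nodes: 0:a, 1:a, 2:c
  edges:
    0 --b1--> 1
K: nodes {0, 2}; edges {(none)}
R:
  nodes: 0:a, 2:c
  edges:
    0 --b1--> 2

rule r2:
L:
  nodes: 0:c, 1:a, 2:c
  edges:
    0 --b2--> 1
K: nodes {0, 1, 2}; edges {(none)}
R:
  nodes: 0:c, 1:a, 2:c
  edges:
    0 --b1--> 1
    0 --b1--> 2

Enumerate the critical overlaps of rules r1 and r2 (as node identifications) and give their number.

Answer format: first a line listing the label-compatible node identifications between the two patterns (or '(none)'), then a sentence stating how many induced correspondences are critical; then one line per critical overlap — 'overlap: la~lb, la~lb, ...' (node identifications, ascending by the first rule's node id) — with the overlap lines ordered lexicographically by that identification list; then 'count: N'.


label-compatible node identifications between L(r1) and L(r2): 0~1, 1~1, 2~0, 2~2
3 of the induced correspondences are critical overlaps of r1 and r2.
overlap: 1~1
overlap: 1~1, 2~0
overlap: 1~1, 2~2
count: 3


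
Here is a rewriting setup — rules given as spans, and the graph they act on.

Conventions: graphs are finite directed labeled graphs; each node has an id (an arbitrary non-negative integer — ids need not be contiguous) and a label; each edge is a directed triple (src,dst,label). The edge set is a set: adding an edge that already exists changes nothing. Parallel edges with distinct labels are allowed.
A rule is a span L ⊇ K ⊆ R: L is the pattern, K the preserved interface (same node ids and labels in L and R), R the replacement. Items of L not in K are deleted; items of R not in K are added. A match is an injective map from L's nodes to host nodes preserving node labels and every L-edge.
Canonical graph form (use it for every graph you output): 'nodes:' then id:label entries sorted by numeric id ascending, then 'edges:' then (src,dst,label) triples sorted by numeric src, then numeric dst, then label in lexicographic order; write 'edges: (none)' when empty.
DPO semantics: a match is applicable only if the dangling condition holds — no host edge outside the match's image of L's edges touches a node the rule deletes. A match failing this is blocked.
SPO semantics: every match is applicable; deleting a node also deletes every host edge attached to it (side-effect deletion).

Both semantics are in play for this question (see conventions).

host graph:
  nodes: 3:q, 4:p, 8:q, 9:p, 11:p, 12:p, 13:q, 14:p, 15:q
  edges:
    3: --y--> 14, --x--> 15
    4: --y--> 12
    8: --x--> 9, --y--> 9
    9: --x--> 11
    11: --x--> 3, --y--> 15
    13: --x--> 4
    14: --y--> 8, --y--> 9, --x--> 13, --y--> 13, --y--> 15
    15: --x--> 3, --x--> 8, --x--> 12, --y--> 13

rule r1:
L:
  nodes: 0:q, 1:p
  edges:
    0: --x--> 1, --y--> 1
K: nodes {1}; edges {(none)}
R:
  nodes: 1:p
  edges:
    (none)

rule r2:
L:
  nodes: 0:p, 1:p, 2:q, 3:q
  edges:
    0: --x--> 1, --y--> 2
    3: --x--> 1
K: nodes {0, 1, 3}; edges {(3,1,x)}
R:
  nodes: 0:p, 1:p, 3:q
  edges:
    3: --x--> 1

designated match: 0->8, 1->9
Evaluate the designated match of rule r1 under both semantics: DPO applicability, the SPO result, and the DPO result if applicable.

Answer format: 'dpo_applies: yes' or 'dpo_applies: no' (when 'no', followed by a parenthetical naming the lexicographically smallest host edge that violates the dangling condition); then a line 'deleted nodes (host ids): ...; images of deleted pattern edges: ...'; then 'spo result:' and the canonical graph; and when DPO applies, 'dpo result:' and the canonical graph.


dpo_applies: no
(the rule deletes node 8, which keeps host edge (14,8,y) outside the match image — the dangling condition fails, DPO blocks; SPO proceeds and side-deletes such edges)
deleted nodes (host ids): 8; images of deleted pattern edges: (8,9,x); (8,9,y)
spo result:
nodes: 3:q, 4:p, 9:p, 11:p, 12:p, 13:q, 14:p, 15:q
edges: (3,14,y); (3,15,x); (4,12,y); (9,11,x); (11,3,x); (11,15,y); (13,4,x); (14,9,y); (14,13,x); (14,13,y); (14,15,y); (15,3,x); (15,12,x); (15,13,y)


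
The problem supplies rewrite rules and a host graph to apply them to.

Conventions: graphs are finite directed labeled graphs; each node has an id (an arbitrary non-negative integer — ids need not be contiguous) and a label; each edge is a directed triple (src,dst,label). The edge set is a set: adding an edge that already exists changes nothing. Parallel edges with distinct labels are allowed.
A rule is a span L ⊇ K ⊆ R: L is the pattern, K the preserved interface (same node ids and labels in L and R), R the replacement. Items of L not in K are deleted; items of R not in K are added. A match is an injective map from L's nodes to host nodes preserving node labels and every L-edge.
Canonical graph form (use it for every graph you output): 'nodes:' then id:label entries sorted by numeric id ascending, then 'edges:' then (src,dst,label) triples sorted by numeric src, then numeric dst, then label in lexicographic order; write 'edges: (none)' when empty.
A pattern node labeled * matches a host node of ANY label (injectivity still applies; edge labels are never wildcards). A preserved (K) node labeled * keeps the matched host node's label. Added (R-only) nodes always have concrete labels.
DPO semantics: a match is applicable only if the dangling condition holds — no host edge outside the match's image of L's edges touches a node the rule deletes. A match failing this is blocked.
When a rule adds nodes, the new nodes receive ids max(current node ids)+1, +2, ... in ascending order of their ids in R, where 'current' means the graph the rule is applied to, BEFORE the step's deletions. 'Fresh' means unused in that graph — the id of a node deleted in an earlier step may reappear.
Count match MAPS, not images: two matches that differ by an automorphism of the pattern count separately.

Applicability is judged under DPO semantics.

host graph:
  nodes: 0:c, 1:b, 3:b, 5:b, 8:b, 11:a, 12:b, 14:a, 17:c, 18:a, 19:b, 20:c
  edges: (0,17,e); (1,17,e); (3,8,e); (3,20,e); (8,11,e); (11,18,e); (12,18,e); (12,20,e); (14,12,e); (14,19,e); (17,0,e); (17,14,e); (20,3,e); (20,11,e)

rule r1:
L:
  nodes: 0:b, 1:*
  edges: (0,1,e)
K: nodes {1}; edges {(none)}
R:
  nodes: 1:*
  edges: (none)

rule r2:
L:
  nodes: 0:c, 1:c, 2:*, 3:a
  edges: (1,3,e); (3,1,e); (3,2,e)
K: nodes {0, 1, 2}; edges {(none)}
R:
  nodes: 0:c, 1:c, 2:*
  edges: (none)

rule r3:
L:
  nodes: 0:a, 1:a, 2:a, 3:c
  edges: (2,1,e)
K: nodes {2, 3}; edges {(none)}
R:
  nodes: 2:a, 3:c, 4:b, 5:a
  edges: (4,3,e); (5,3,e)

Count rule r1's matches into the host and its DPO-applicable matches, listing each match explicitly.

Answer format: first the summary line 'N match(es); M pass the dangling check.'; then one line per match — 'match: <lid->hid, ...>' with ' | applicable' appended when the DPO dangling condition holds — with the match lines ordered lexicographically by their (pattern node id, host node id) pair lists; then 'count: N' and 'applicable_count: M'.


6 match(es); 1 pass the dangling check.
match: 0->1, 1->17 | applicable
match: 0->3, 1->8
match: 0->3, 1->20
match: 0->8, 1->11
match: 0->12, 1->18
match: 0->12, 1->20
count: 6
applicable_count: 1


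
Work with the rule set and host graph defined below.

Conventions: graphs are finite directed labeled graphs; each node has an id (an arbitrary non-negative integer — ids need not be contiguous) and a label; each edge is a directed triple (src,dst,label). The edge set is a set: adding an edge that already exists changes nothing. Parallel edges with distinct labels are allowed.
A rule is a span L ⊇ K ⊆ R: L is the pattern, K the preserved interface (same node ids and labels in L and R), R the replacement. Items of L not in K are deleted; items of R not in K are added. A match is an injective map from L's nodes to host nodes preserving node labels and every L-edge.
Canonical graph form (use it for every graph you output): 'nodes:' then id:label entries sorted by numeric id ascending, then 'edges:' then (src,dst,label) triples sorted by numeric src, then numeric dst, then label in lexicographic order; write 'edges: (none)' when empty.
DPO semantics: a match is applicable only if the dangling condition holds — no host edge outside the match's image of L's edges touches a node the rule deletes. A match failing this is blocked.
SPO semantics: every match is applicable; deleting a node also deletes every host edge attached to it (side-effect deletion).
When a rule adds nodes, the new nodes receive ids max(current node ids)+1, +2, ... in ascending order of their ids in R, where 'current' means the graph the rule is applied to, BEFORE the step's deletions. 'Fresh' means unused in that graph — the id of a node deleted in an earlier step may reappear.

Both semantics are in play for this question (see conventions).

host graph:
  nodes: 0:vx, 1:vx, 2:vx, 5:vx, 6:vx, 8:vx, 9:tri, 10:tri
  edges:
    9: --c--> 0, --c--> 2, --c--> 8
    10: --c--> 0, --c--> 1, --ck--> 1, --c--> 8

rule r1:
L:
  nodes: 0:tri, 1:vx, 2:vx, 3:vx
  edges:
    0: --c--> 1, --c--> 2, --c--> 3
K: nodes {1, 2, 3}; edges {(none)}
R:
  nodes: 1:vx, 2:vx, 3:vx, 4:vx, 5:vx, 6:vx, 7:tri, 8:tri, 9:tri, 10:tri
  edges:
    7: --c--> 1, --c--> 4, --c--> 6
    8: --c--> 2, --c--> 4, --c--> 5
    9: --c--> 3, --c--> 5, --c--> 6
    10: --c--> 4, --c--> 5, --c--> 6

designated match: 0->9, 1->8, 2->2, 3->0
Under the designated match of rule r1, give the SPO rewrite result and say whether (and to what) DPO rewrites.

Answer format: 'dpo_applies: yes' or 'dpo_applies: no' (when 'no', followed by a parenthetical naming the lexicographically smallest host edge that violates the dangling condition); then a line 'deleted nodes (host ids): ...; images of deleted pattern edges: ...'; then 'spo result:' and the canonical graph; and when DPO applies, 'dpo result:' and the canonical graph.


dpo_applies: yes
deleted nodes (host ids): 9; images of deleted pattern edges: (9,0,c); (9,2,c); (9,8,c)
spo result:
nodes: 0:vx, 1:vx, 2:vx, 5:vx, 6:vx, 8:vx, 10:tri, 11:vx, 12:vx, 13:vx, 14:tri, 15:tri, 16:tri, 17:tri
edges: (10,0,c); (10,1,c); (10,1,ck); (10,8,c); (14,8,c); (14,11,c); (14,13,c); (15,2,c); (15,11,c); (15,12,c); (16,0,c); (16,12,c); (16,13,c); (17,11,c); (17,12,c); (17,13,c)
dpo result:
nodes: 0:vx, 1:vx, 2:vx, 5:vx, 6:vx, 8:vx, 10:tri, 11:vx, 12:vx, 13:vx, 14:tri, 15:tri, 16:tri, 17:tri
edges: (10,0,c); (10,1,c); (10,1,ck); (10,8,c); (14,8,c); (14,11,c); (14,13,c); (15,2,c); (15,11,c); (15,12,c); (16,0,c); (16,12,c); (16,13,c); (17,11,c); (17,12,c); (17,13,c)


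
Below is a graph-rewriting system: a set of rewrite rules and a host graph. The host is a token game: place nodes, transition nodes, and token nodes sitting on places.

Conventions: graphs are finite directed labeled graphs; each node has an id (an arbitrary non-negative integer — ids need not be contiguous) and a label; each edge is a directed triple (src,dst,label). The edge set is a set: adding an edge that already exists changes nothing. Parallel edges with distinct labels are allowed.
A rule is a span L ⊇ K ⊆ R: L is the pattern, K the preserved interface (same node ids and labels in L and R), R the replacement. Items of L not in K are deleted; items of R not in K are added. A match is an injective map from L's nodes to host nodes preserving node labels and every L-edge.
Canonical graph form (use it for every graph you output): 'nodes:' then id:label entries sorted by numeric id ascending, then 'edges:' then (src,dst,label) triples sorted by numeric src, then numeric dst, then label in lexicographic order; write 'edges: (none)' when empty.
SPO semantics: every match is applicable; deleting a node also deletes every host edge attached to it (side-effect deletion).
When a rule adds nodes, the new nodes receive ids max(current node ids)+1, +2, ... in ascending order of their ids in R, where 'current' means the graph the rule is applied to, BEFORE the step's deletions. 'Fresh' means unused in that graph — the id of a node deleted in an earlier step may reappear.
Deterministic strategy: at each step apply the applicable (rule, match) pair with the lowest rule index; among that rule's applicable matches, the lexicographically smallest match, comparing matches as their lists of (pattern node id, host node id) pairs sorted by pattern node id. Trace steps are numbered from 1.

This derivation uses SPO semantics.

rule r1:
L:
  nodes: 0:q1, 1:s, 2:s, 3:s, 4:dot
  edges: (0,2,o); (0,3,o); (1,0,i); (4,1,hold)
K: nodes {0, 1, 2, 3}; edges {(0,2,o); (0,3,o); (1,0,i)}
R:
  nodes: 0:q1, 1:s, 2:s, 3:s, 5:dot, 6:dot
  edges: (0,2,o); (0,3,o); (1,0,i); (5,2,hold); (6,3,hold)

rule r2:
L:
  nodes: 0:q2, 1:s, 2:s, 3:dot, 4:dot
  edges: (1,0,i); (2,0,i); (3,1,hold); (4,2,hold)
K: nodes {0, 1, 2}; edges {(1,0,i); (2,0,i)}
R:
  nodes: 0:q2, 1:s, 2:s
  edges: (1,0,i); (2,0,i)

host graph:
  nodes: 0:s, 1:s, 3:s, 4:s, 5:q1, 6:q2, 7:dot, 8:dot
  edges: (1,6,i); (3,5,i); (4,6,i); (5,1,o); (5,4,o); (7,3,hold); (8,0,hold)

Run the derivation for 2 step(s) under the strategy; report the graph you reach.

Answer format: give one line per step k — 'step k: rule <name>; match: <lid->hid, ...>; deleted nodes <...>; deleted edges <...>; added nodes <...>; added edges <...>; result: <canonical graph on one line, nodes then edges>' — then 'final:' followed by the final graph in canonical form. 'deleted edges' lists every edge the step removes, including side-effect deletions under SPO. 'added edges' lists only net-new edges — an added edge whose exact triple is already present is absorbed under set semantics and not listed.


step 1: rule r1; match: 0->5, 1->3, 2->1, 3->4, 4->7; deleted nodes 7; deleted edges (7,3,hold); added nodes 9, 10; added edges (9,1,hold); (10,4,hold); result: nodes: 0:s, 1:s, 3:s, 4:s, 5:q1, 6:q2, 8:dot, 9:dot, 10:dot edges: (1,6,i); (3,5,i); (4,6,i); (5,1,o); (5,4,o); (8,0,hold); (9,1,hold); (10,4,hold)
step 2: rule r2; match: 0->6, 1->1, 2->4, 3->9, 4->10; deleted nodes 9, 10; deleted edges (9,1,hold); (10,4,hold); added nodes (none); added edges (none); result: nodes: 0:s, 1:s, 3:s, 4:s, 5:q1, 6:q2, 8:dot edges: (1,6,i); (3,5,i); (4,6,i); (5,1,o); (5,4,o); (8,0,hold)
final:
nodes: 0:s, 1:s, 3:s, 4:s, 5:q1, 6:q2, 8:dot
edges: (1,6,i); (3,5,i); (4,6,i); (5,1,o); (5,4,o); (8,0,hold)


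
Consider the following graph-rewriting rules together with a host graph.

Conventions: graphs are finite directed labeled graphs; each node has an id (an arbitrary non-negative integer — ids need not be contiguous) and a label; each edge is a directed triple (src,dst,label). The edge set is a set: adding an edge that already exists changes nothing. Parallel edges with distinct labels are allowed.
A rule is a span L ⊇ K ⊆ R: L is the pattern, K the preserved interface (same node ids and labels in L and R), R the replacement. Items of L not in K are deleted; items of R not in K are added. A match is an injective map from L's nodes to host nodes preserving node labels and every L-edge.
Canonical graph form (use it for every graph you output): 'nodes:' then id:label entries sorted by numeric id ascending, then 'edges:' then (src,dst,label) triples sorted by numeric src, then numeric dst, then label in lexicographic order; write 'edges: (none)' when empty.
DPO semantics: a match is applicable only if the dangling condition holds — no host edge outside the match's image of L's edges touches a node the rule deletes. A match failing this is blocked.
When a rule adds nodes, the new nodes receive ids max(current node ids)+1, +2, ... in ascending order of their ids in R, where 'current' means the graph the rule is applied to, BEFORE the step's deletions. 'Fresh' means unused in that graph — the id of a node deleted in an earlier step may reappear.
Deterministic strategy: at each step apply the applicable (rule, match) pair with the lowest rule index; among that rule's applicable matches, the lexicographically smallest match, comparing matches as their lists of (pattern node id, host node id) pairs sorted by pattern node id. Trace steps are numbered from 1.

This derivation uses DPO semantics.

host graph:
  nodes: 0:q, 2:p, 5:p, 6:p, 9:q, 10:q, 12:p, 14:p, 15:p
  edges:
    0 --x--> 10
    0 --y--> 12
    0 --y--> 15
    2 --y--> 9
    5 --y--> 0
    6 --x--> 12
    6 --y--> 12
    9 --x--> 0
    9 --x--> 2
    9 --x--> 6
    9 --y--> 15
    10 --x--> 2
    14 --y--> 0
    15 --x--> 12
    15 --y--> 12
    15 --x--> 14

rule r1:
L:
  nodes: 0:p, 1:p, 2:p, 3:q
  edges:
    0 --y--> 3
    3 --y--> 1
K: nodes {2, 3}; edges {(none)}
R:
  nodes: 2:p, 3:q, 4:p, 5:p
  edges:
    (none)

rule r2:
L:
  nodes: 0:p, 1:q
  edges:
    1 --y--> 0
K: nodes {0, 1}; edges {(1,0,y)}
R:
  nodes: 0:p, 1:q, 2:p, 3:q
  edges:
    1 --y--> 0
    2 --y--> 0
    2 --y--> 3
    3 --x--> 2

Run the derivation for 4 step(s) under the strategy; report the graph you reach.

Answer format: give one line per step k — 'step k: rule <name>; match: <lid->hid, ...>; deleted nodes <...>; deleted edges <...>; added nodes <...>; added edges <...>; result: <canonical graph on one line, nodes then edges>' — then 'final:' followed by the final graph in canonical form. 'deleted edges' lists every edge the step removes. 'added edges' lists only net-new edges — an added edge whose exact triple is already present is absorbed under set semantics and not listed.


step 1: rule r2; match: 0->12, 1->0; deleted nodes (none); deleted edges (none); added nodes 16, 17; added edges (16,12,y); (16,17,y); (17,16,x); result: nodes: 0:q, 2:p, 5:p, 6:p, 9:q, 10:q, 12:p, 14:p, 15:p, 16:p, 17:q edges: (0,10,x); (0,12,y); (0,15,y); (2,9,y); (5,0,y); (6,12,x); (6,12,y); (9,0,x); (9,2,x); (9,6,x); (9,15,y); (10,2,x); (14,0,y); (15,12,x); (15,12,y); (15,14,x); (16,12,y); (16,17,y); (17,16,x)
step 2: rule r2; match: 0->12, 1->0; deleted nodes (none); deleted edges (none); added nodes 18, 19; added edges (18,12,y); (18,19,y); (19,18,x); result: nodes: 0:q, 2:p, 5:p, 6:p, 9:q, 10:q, 12:p, 14:p, 15:p, 16:p, 17:q, 18:p, 19:q edges: (0,10,x); (0,12,y); (0,15,y); (2,9,y); (5,0,y); (6,12,x); (6,12,y); (9,0,x); (9,2,x); (9,6,x); (9,15,y); (10,2,x); (14,0,y); (15,12,x); (15,12,y); (15,14,x); (16,12,y); (16,17,y); (17,16,x); (18,12,y); (18,19,y); (19,18,x)
step 3: rule r2; match: 0->12, 1->0; deleted nodes (none); deleted edges (none); added nodes 20, 21; added edges (20,12,y); (20,21,y); (21,20,x); result: nodes: 0:q, 2:p, 5:p, 6:p, 9:q, 10:q, 12:p, 14:p, 15:p, 16:p, 17:q, 18:p, 19:q, 20:p, 21:q edges: (0,10,x); (0,12,y); (0,15,y); (2,9,y); (5,0,y); (6,12,x); (6,12,y); (9,0,x); (9,2,x); (9,6,x); (9,15,y); (10,2,x); (14,0,y); (15,12,x); (15,12,y); (15,14,x); (16,12,y); (16,17,y); (17,16,x); (18,12,y); (18,19,y); (19,18,x); (20,12,y); (20,21,y); (21,20,x)
step 4: rule r2; match: 0->12, 1->0; deleted nodes (none); deleted edges (none); added nodes 22, 23; added edges (22,12,y); (22,23,y); (23,22,x); result: nodes: 0:q, 2:p, 5:p, 6:p, 9:q, 10:q, 12:p, 14:p, 15:p, 16:p, 17:q, 18:p, 19:q, 20:p, 21:q, 22:p, 23:q edges: (0,10,x); (0,12,y); (0,15,y); (2,9,y); (5,0,y); (6,12,x); (6,12,y); (9,0,x); (9,2,x); (9,6,x); (9,15,y); (10,2,x); (14,0,y); (15,12,x); (15,12,y); (15,14,x); (16,12,y); (16,17,y); (17,16,x); (18,12,y); (18,19,y); (19,18,x); (20,12,y); (20,21,y); (21,20,x); (22,12,y); (22,23,y); (23,22,x)
final:
nodes: 0:q, 2:p, 5:p, 6:p, 9:q, 10:q, 12:p, 14:p, 15:p, 16:p, 17:q, 18:p, 19:q, 20:p, 21:q, 22:p, 23:q
edges: (0,10,x); (0,12,y); (0,15,y); (2,9,y); (5,0,y); (6,12,x); (6,12,y); (9,0,x); (9,2,x); (9,6,x); (9,15,y); (10,2,x); (14,0,y); (15,12,x); (15,12,y); (15,14,x); (16,12,y); (16,17,y); (17,16,x); (18,12,y); (18,19,y); (19,18,x); (20,12,y); (20,21,y); (21,20,x); (22,12,y); (22,23,y); (23,22,x)


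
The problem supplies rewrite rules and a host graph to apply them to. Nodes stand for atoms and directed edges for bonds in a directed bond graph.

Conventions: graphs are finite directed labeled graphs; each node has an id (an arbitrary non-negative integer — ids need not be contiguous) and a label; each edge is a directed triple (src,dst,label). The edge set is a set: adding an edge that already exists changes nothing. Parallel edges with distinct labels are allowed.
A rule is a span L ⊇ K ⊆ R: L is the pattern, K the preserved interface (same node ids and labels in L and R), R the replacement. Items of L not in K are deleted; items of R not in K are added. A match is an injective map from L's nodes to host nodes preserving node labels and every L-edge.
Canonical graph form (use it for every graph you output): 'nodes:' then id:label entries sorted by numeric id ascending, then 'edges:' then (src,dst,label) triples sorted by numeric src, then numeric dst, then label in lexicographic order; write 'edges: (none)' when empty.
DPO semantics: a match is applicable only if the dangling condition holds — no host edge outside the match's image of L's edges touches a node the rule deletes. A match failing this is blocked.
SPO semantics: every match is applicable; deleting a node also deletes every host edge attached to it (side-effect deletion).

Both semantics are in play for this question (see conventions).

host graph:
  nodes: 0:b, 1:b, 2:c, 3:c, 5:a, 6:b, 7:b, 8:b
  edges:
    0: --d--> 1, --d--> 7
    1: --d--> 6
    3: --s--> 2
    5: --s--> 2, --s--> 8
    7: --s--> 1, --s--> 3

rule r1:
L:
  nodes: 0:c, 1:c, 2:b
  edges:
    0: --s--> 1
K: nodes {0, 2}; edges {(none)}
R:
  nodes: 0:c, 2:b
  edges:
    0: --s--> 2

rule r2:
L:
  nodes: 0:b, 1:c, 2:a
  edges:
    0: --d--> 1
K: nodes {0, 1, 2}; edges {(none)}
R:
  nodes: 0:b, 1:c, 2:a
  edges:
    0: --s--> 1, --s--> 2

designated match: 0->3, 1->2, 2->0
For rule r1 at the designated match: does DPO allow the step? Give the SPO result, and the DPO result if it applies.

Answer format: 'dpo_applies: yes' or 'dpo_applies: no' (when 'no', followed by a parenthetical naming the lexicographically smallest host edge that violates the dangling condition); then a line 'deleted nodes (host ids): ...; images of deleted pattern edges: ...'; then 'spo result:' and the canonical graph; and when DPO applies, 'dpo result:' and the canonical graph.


dpo_applies: no
(the rule deletes node 2, which keeps host edge (5,2,s) outside the match image — the dangling condition fails, DPO blocks; SPO proceeds and side-deletes such edges)
deleted nodes (host ids): 2; images of deleted pattern edges: (3,2,s)
spo result:
nodes: 0:b, 1:b, 3:c, 5:a, 6:b, 7:b, 8:b
edges: (0,1,d); (0,7,d); (1,6,d); (3,0,s); (5,8,s); (7,1,s); (7,3,s)


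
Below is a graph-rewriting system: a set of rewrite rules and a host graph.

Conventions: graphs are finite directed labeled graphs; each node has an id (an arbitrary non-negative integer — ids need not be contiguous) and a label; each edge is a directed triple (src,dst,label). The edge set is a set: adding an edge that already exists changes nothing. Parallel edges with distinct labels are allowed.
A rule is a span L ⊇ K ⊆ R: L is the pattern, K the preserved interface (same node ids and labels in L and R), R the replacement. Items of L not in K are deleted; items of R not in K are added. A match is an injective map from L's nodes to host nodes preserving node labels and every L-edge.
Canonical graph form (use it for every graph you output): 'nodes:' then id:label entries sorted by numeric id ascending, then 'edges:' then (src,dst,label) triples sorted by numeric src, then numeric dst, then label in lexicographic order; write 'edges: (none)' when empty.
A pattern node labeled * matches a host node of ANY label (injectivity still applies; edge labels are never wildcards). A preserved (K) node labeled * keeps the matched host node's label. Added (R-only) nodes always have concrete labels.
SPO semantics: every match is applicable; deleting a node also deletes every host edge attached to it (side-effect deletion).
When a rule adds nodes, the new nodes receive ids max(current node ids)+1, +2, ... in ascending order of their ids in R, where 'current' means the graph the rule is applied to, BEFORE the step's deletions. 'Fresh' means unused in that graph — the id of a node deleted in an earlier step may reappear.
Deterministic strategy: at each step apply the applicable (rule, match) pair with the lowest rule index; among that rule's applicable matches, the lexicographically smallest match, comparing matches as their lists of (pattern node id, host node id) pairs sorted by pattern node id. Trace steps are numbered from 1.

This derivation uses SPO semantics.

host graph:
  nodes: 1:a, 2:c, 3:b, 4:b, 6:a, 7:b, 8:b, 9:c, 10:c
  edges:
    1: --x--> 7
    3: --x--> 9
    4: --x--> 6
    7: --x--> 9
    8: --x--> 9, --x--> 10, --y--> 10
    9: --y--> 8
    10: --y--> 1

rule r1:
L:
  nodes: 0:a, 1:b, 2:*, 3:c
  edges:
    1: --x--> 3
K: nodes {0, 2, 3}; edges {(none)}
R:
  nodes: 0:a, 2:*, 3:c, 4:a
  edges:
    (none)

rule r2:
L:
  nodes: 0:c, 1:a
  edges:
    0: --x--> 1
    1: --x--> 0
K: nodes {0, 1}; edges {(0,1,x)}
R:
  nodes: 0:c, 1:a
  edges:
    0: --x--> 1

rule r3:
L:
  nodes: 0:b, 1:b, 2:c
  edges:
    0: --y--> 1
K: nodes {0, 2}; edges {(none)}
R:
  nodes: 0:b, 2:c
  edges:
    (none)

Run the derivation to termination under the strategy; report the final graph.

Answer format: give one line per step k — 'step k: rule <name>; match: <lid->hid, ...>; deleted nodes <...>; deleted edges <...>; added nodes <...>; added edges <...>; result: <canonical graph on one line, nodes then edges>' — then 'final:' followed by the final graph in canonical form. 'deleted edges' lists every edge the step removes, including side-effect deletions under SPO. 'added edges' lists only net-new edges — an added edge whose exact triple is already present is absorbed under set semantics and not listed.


step 1: rule r1; match: 0->1, 1->3, 2->2, 3->9; deleted nodes 3; deleted edges (3,9,x); added nodes 11; added edges (none); result: nodes: 1:a, 2:c, 4:b, 6:a, 7:b, 8:b, 9:c, 10:c, 11:a edges: (1,7,x); (4,6,x); (7,9,x); (8,9,x); (8,10,x); (8,10,y); (9,8,y); (10,1,y)
step 2: rule r1; match: 0->1, 1->7, 2->2, 3->9; deleted nodes 7; deleted edges (1,7,x); (7,9,x); added nodes 12; added edges (none); result: nodes: 1:a, 2:c, 4:b, 6:a, 8:b, 9:c, 10:c, 11:a, 12:a edges: (4,6,x); (8,9,x); (8,10,x); (8,10,y); (9,8,y); (10,1,y)
step 3: rule r1; match: 0->1, 1->8, 2->2, 3->9; deleted nodes 8; deleted edges (8,9,x); (8,10,x); (8,10,y); (9,8,y); added nodes 13; added edges (none); result: nodes: 1:a, 2:c, 4:b, 6:a, 9:c, 10:c, 11:a, 12:a, 13:a edges: (4,6,x); (10,1,y)
final:
nodes: 1:a, 2:c, 4:b, 6:a, 9:c, 10:c, 11:a, 12:a, 13:a
edges: (4,6,x); (10,1,y)


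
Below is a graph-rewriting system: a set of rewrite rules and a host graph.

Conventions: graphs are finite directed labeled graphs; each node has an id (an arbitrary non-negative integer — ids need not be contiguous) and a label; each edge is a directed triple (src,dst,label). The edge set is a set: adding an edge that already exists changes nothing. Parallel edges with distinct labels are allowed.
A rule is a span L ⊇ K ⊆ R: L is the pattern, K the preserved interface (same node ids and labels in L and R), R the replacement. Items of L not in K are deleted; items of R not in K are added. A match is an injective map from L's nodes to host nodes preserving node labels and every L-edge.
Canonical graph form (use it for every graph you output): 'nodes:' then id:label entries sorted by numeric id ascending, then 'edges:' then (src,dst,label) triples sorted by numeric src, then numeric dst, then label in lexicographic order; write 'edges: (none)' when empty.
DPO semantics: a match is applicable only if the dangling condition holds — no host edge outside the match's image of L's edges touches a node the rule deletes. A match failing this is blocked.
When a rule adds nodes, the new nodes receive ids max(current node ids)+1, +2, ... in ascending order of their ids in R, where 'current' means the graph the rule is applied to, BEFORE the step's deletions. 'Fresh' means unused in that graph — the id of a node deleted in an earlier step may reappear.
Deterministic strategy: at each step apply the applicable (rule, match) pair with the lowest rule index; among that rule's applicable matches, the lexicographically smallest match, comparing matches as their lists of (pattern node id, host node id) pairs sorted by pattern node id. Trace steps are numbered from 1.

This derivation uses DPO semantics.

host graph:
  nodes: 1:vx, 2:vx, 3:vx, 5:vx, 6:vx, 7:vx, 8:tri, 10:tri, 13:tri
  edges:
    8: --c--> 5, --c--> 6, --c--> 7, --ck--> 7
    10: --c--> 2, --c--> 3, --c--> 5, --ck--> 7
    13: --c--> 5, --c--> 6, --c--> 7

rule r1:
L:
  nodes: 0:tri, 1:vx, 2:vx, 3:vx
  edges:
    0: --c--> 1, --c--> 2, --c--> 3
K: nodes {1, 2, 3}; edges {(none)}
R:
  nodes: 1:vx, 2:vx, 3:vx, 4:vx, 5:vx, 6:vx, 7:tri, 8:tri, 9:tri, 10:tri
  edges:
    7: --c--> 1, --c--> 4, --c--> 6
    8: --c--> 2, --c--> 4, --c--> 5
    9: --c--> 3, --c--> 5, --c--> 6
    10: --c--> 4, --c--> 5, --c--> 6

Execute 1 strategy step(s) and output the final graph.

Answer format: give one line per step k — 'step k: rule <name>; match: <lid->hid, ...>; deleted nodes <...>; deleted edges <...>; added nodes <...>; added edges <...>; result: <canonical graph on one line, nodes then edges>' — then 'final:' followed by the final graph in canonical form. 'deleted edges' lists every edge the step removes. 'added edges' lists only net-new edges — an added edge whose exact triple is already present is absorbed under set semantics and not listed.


step 1: rule r1; match: 0->13, 1->5, 2->6, 3->7; deleted nodes 13; deleted edges (13,5,c); (13,6,c); (13,7,c); added nodes 14, 15, 16, 17, 18, 19, 20; added edges (17,5,c); (17,14,c); (17,16,c); (18,6,c); (18,14,c); (18,15,c); (19,7,c); (19,15,c); (19,16,c); (20,14,c); (20,15,c); (20,16,c); result: nodes: 1:vx, 2:vx, 3:vx, 5:vx, 6:vx, 7:vx, 8:tri, 10:tri, 14:vx, 15:vx, 16:vx, 17:tri, 18:tri, 19:tri, 20:tri edges: (8,5,c); (8,6,c); (8,7,c); (8,7,ck); (10,2,c); (10,3,c); (10,5,c); (10,7,ck); (17,5,c); (17,14,c); (17,16,c); (18,6,c); (18,14,c); (18,15,c); (19,7,c); (19,15,c); (19,16,c); (20,14,c); (20,15,c); (20,16,c)
final:
nodes: 1:vx, 2:vx, 3:vx, 5:vx, 6:vx, 7:vx, 8:tri, 10:tri, 14:vx, 15:vx, 16:vx, 17:tri, 18:tri, 19:tri, 20:tri
edges: (8,5,c); (8,6,c); (8,7,c); (8,7,ck); (10,2,c); (10,3,c); (10,5,c); (10,7,ck); (17,5,c); (17,14,c); (17,16,c); (18,6,c); (18,14,c); (18,15,c); (19,7,c); (19,15,c); (19,16,c); (20,14,c); (20,15,c); (20,16,c)


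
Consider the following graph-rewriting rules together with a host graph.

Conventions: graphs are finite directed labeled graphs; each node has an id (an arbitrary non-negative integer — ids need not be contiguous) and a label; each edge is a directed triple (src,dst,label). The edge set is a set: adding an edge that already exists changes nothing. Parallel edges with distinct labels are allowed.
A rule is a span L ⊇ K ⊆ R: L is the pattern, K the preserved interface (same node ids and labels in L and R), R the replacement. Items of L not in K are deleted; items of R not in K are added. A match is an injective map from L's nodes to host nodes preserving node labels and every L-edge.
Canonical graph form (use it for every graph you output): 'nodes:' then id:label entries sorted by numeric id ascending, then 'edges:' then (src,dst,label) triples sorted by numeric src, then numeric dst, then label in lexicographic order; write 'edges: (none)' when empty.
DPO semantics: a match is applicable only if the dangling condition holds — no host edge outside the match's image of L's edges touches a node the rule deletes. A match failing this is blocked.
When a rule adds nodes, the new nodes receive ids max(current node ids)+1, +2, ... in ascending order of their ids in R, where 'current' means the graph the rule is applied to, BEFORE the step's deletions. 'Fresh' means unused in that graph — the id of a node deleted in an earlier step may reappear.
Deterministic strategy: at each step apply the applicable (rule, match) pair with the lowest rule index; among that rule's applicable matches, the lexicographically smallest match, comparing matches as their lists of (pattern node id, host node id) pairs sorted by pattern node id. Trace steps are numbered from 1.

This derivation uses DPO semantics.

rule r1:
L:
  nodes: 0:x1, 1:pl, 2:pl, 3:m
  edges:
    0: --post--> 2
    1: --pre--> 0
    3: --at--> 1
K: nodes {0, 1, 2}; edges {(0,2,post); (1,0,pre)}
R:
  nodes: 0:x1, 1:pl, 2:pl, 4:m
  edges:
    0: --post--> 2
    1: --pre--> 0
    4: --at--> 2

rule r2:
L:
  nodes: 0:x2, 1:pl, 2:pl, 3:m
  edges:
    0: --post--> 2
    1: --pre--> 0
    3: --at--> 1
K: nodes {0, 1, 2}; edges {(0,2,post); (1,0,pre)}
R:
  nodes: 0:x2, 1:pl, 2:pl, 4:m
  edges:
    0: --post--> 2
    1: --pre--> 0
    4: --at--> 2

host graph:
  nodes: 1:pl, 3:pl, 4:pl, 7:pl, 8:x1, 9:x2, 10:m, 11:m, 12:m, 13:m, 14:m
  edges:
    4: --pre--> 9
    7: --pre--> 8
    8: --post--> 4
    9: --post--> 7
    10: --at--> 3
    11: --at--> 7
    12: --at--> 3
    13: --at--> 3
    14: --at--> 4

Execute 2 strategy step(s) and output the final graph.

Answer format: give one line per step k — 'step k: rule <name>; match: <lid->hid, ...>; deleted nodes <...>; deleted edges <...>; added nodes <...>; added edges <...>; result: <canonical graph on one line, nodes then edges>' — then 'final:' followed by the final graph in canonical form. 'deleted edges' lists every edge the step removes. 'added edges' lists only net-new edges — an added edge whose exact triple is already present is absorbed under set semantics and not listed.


step 1: rule r1; match: 0->8, 1->7, 2->4, 3->11; deleted nodes 11; deleted edges (11,7,at); added nodes 15; added edges (15,4,at); result: nodes: 1:pl, 3:pl, 4:pl, 7:pl, 8:x1, 9:x2, 10:m, 12:m, 13:m, 14:m, 15:m edges: (4,9,pre); (7,8,pre); (8,4,post); (9,7,post); (10,3,at); (12,3,at); (13,3,at); (14,4,at); (15,4,at)
step 2: rule r2; match: 0->9, 1->4, 2->7, 3->14; deleted nodes 14; deleted edges (14,4,at); added nodes 16; added edges (16,7,at); result: nodes: 1:pl, 3:pl, 4:pl, 7:pl, 8:x1, 9:x2, 10:m, 12:m, 13:m, 15:m, 16:m edges: (4,9,pre); (7,8,pre); (8,4,post); (9,7,post); (10,3,at); (12,3,at); (13,3,at); (15,4,at); (16,7,at)
final:
nodes: 1:pl, 3:pl, 4:pl, 7:pl, 8:x1, 9:x2, 10:m, 12:m, 13:m, 15:m, 16:m
edges: (4,9,pre); (7,8,pre); (8,4,post); (9,7,post); (10,3,at); (12,3,at); (13,3,at); (15,4,at); (16,7,at)
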